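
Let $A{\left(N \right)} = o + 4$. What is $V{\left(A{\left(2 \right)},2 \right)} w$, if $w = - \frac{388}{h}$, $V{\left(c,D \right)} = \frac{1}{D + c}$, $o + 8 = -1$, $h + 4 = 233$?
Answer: $\frac{388}{687} \approx 0.56477$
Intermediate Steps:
$h = 229$ ($h = -4 + 233 = 229$)
$o = -9$ ($o = -8 - 1 = -9$)
$A{\left(N \right)} = -5$ ($A{\left(N \right)} = -9 + 4 = -5$)
$w = - \frac{388}{229} \approx -1.6943$
$V{\left(A{\left(2 \right)},2 \right)} w = \frac{1}{2 - 5} \left(- \frac{388}{229}\right) = \frac{1}{-3} \left(- \frac{388}{229}\right) = \left(- \frac{1}{3}\right) \left(- \frac{388}{229}\right) = \frac{388}{687}$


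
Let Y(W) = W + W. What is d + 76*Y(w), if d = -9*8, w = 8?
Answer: 1144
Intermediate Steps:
Y(W) = 2*W
d = -72
d + 76*Y(w) = -72 + 76*(2*8) = -72 + 76*16 = -72 + 1216 = 1144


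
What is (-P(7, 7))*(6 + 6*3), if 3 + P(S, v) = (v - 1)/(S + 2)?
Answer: 56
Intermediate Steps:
P(S, v) = -3 + (-1 + v)/(2 + S) (P(S, v) = -3 + (v - 1)/(S + 2) = -3 + (-1 + v)/(2 + S))
(-P(7, 7))*(6 + 6*3) = (-(-7 + 7 - 3*7)/(2 + 7))*(6 + 6*3) = (-(-7 + 7 - 21)/9)*(6 + 18) = -(-21)/9*24 = -1*(-7/3)*24 = (7/3)*24 = 56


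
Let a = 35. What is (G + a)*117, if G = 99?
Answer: 15678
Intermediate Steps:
(G + a)*117 = (99 + 35)*117 = 134*117 = 15678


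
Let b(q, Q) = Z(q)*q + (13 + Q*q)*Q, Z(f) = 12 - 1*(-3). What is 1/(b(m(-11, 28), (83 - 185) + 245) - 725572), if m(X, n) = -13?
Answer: -1/989745 ≈ -1.0104e-6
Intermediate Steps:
Z(f) = 15 (Z(f) = 12 + 3 = 15)
b(q, Q) = 15*q + Q*(13 + Q*q) (b(q, Q) = 15*q + (13 + Q*q)*Q = 15*q + Q*(13 + Q*q))
1/(b(m(-11, 28), (83 - 185) + 245) - 725572) = 1/((13*((83 - 185) + 245) + 15*(-13) - 13*((83 - 185) + 245)²) - 725572) = 1/((13*(-102 + 245) - 195 - 13*(-102 + 245)²) - 725572) = 1/((13*143 - 195 - 13*143²) - 725572) = 1/((1859 - 195 - 13*20449) - 725572) = 1/((1859 - 195 - 265837) - 725572) = 1/(-264173 - 725572) = 1/(-989745) = -1/989745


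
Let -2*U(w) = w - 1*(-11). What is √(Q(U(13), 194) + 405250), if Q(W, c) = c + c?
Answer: √405638 ≈ 636.90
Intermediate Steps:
U(w) = -11/2 - w/2 (U(w) = -(w - 1*(-11))/2 = -(w + 11)/2 = -(11 + w)/2 = -11/2 - w/2)
Q(W, c) = 2*c
√(Q(U(13), 194) + 405250) = √(2*194 + 405250) = √(388 + 405250) = √405638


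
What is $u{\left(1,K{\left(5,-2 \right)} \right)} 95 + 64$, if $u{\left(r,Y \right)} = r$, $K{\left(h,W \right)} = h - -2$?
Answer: $159$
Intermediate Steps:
$K{\left(h,W \right)} = 2 + h$ ($K{\left(h,W \right)} = h + 2 = 2 + h$)
$u{\left(1,K{\left(5,-2 \right)} \right)} 95 + 64 = 1 \cdot 95 + 64 = 95 + 64 = 159$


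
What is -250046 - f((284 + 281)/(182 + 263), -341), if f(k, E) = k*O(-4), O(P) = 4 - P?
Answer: -22254998/89 ≈ -2.5006e+5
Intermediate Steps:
f(k, E) = 8*k (f(k, E) = k*(4 - 1*(-4)) = k*(4 + 4) = k*8 = 8*k)
-250046 - f((284 + 281)/(182 + 263), -341) = -250046 - 8*(284 + 281)/(182 + 263) = -250046 - 8*565/445 = -250046 - 8*565*(1/445) = -250046 - 8*113/89 = -250046 - 1*904/89 = -250046 - 904/89 = -22254998/89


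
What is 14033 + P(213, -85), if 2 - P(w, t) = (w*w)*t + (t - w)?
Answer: 3870698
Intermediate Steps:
P(w, t) = 2 + w - t - t*w**2 (P(w, t) = 2 - ((w*w)*t + (t - w)) = 2 - (w**2*t + (t - w)) = 2 - (t*w**2 + (t - w)) = 2 - (t - w + t*w**2) = 2 + (w - t - t*w**2) = 2 + w - t - t*w**2)
14033 + P(213, -85) = 14033 + (2 + 213 - 1*(-85) - 1*(-85)*213**2) = 14033 + (2 + 213 + 85 - 1*(-85)*45369) = 14033 + (2 + 213 + 85 + 3856365) = 14033 + 3856665 = 3870698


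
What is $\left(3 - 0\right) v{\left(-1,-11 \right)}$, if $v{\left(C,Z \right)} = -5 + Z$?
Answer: $-48$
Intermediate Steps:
$\left(3 - 0\right) v{\left(-1,-11 \right)} = \left(3 - 0\right) \left(-5 - 11\right) = \left(3 + 0\right) \left(-16\right) = 3 \left(-16\right) = -48$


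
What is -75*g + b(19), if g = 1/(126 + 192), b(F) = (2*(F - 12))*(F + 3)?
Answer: 32623/106 ≈ 307.76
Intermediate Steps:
b(F) = (-24 + 2*F)*(3 + F) (b(F) = (2*(-12 + F))*(3 + F) = (-24 + 2*F)*(3 + F))
g = 1/318 ≈ 0.0031447
-75*g + b(19) = -75*1/318 + (-72 - 18*19 + 2*19²) = -25/106 + (-72 - 342 + 2*361) = -25/106 + (-72 - 342 + 722) = -25/106 + 308 = 32623/106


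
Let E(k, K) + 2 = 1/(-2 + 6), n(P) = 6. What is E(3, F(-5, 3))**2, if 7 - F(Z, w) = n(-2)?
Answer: 49/16 ≈ 3.0625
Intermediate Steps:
F(Z, w) = 1 (F(Z, w) = 7 - 1*6 = 7 - 6 = 1)
E(k, K) = -7/4 (E(k, K) = -2 + 1/(-2 + 6) = -2 + 1/4 = -7/4)
E(3, F(-5, 3))**2 = (-7/4)**2 = 49/16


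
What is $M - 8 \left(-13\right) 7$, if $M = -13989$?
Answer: $-13261$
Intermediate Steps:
$M - 8 \left(-13\right) 7 = -13989 - 8 \left(-13\right) 7 = -13989 - \left(-104\right) 7 = -13989 - -728 = -13989 + 728 = -13261$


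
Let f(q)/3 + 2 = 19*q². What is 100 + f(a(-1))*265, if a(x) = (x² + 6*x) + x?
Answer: 542290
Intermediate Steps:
a(x) = x² + 7*x
f(q) = -6 + 57*q² (f(q) = -6 + 3*(19*q²) = -6 + 57*q²)
100 + f(a(-1))*265 = 100 + (-6 + 57*(-(7 - 1))²)*265 = 100 + (-6 + 57*(-1*6)²)*265 = 100 + (-6 + 57*(-6)²)*265 = 100 + (-6 + 57*36)*265 = 100 + (-6 + 2052)*265 = 100 + 2046*265 = 100 + 542190 = 542290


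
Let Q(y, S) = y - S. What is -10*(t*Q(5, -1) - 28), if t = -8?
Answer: 760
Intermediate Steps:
-10*(t*Q(5, -1) - 28) = -10*(-8*(5 - 1*(-1)) - 28) = -10*(-8*(5 + 1) - 28) = -10*(-8*6 - 28) = -10*(-48 - 28) = -10*(-76) = 760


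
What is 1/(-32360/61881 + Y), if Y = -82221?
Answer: -61881/5087950061 ≈ -1.2162e-5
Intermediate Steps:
1/(-32360/61881 + Y) = 1/(-32360/61881 - 82221) = 1/(-5087950061/61881) = -61881/5087950061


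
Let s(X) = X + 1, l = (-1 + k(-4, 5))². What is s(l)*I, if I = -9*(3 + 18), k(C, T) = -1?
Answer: -945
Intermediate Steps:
I = -189 (I = -9*21 = -189)
l = 4 (l = (-1 - 1)² = (-2)² = 4)
s(X) = 1 + X
s(l)*I = (1 + 4)*(-189) = 5*(-189) = -945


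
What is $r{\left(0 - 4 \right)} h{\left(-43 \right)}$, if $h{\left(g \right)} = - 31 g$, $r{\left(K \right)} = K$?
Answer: $-5332$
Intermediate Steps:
$r{\left(0 - 4 \right)} h{\left(-43 \right)} = \left(0 - 4\right) \left(\left(-31\right) \left(-43\right)\right) = \left(0 - 4\right) 1333 = \left(-4\right) 1333 = -5332$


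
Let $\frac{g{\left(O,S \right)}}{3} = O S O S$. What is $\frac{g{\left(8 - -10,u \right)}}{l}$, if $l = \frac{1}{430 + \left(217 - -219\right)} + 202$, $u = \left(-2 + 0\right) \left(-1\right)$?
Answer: $\frac{124704}{6479} \approx 19.247$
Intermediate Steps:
$u = 2$ ($u = \left(-2\right) \left(-1\right) = 2$)
$g{\left(O,S \right)} = 3 O^{2} S^{2}$ ($g{\left(O,S \right)} = 3 O S O S = 3 O^{2} S^{2}$)
$l = \frac{174933}{866}$ ($l = \frac{1}{430 + \left(217 + 219\right)} + 202 = \frac{1}{430 + 436} + 202 = \frac{1}{866} + 202 = \frac{174933}{866} \approx 202.0$)
$\frac{g{\left(8 - -10,u \right)}}{l} = \frac{3 \left(8 - -10\right)^{2} \cdot 2^{2}}{\frac{174933}{866}} = 3 \left(8 + 10\right)^{2} \cdot 4 \cdot \frac{866}{174933} = 3 \cdot 18^{2} \cdot 4 \cdot \frac{866}{174933} = 3 \cdot 324 \cdot 4 \cdot \frac{866}{174933} = 3888 \cdot \frac{866}{174933} = \frac{124704}{6479}$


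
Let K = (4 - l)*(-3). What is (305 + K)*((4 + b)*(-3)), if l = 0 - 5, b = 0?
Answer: -3336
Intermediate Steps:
l = -5
K = -27 (K = (4 - 1*(-5))*(-3) = (4 + 5)*(-3) = 9*(-3) = -27)
(305 + K)*((4 + b)*(-3)) = (305 - 27)*((4 + 0)*(-3)) = 278*(4*(-3)) = 278*(-12) = -3336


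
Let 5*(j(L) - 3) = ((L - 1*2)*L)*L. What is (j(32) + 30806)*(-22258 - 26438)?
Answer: -1799463288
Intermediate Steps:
j(L) = 3 + L²*(-2 + L)/5 (j(L) = 3 + (((L - 1*2)*L)*L)/5 = 3 + (((L - 2)*L)*L)/5 = 3 + (((-2 + L)*L)*L)/5 = 3 + ((L*(-2 + L))*L)/5 = 3 + (L²*(-2 + L))/5 = 3 + L²*(-2 + L)/5)
(j(32) + 30806)*(-22258 - 26438) = ((3 - ⅖*32² + (⅕)*32³) + 30806)*(-22258 - 26438) = ((3 - ⅖*1024 + (⅕)*32768) + 30806)*(-48696) = ((3 - 2048/5 + 32768/5) + 30806)*(-48696) = (6147 + 30806)*(-48696) = 36953*(-48696) = -1799463288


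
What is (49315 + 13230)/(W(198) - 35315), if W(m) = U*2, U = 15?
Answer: -12509/7057 ≈ -1.7726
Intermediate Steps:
W(m) = 30 (W(m) = 15*2 = 30)
(49315 + 13230)/(W(198) - 35315) = (49315 + 13230)/(30 - 35315) = 62545/(-35285) = 62545*(-1/35285) = -12509/7057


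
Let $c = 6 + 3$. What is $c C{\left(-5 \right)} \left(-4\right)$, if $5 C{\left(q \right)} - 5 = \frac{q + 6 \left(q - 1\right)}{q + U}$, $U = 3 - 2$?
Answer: $- \frac{549}{5} \approx -109.8$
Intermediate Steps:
$U = 1$ ($U = 3 - 2 = 1$)
$C{\left(q \right)} = 1 + \frac{-6 + 7 q}{5 \left(1 + q\right)}$ ($C{\left(q \right)} = 1 + \frac{\left(q + 6 \left(q - 1\right)\right) \frac{1}{q + 1}}{5} = 1 + \frac{\left(q + 6 \left(-1 + q\right)\right) \frac{1}{1 + q}}{5} = 1 + \frac{\left(q + \left(-6 + 6 q\right)\right) \frac{1}{1 + q}}{5} = 1 + \frac{\left(-6 + 7 q\right) \frac{1}{1 + q}}{5} = 1 + \frac{\frac{1}{1 + q} \left(-6 + 7 q\right)}{5} = 1 + \frac{-6 + 7 q}{5 \left(1 + q\right)}$)
$c = 9$
$c C{\left(-5 \right)} \left(-4\right) = 9 \frac{-1 + 12 \left(-5\right)}{5 \left(1 - 5\right)} \left(-4\right) = 9 \frac{-1 - 60}{5 \left(-4\right)} \left(-4\right) = 9 \cdot \frac{1}{5} \left(- \frac{1}{4}\right) \left(-61\right) \left(-4\right) = 9 \cdot \frac{61}{20} \left(-4\right) = \frac{549}{20} \left(-4\right) = - \frac{549}{5}$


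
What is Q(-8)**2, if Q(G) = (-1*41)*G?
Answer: 107584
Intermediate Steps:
Q(G) = -41*G
Q(-8)**2 = (-41*(-8))**2 = 328**2 = 107584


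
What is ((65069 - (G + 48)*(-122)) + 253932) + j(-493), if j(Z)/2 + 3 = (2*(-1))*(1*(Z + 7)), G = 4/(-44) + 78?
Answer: 3699299/11 ≈ 3.3630e+5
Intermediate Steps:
G = 857/11 (G = 4*(-1/44) + 78 = -1/11 + 78 = 857/11 ≈ 77.909)
j(Z) = -34 - 4*Z (j(Z) = -6 + 2*((2*(-1))*(1*(Z + 7))) = -6 + 2*(-2*(7 + Z)) = -6 + 2*(-14 - 2*Z) = -6 + (-28 - 4*Z) = -34 - 4*Z)
((65069 - (G + 48)*(-122)) + 253932) + j(-493) = ((65069 - (857/11 + 48)*(-122)) + 253932) + (-34 - 4*(-493)) = ((65069 - 1385*(-122)/11) + 253932) + (-34 + 1972) = ((65069 - 1*(-168970/11)) + 253932) + 1938 = ((65069 + 168970/11) + 253932) + 1938 = (884729/11 + 253932) + 1938 = 3677981/11 + 1938 = 3699299/11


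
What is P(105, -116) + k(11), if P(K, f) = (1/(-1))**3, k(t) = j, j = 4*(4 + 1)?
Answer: 19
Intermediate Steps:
j = 20 (j = 4*5 = 20)
k(t) = 20
P(K, f) = -1 (P(K, f) = (-1)**3 = -1)
P(105, -116) + k(11) = -1 + 20 = 19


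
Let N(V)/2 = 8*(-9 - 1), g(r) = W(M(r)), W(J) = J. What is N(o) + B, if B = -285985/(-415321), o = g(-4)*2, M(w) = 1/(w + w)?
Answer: -66165375/415321 ≈ -159.31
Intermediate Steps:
M(w) = 1/(2*w)
g(r) = 1/(2*r)
o = -¼ (o = ((½)/(-4))*2 = ((½)*(-¼))*2 = -⅛*2 = -¼ ≈ -0.25000)
B = 285985/415321 (B = -285985*(-1/415321) = 285985/415321 ≈ 0.68859)
N(V) = -160 (N(V) = 2*(8*(-9 - 1)) = 2*(8*(-10)) = 2*(-80) = -160)
N(o) + B = -160 + 285985/415321 = -66165375/415321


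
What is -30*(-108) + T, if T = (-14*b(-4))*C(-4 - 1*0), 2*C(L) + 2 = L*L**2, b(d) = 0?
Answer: 3240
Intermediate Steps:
C(L) = -1 + L**3/2 (C(L) = -1 + (L*L**2)/2 = -1 + L**3/2)
T = 0 (T = (-14*0)*(-1 + (-4 - 1*0)**3/2) = 0*(-1 + (-4 + 0)**3/2) = 0*(-1 + (1/2)*(-4)**3) = 0*(-1 + (1/2)*(-64)) = 0*(-1 - 32) = 0*(-33) = 0)
-30*(-108) + T = -30*(-108) + 0 = 3240 + 0 = 3240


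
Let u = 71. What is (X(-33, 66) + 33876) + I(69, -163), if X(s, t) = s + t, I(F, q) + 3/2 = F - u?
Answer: 67811/2 ≈ 33906.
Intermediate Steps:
I(F, q) = -145/2 + F (I(F, q) = -3/2 + (F - 1*71) = -3/2 + (F - 71) = -3/2 + (-71 + F) = -145/2 + F)
(X(-33, 66) + 33876) + I(69, -163) = ((-33 + 66) + 33876) + (-145/2 + 69) = (33 + 33876) - 7/2 = 33909 - 7/2 = 67811/2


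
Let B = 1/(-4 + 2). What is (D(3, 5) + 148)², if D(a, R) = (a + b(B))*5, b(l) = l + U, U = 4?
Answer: 130321/4 ≈ 32580.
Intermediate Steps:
B = -½ (B = 1/(-2) = -½ ≈ -0.50000)
b(l) = 4 + l (b(l) = l + 4 = 4 + l)
D(a, R) = 35/2 + 5*a (D(a, R) = (a + (4 - ½))*5 = (a + 7/2)*5 = (7/2 + a)*5 = 35/2 + 5*a)
(D(3, 5) + 148)² = ((35/2 + 5*3) + 148)² = ((35/2 + 15) + 148)² = (65/2 + 148)² = (361/2)² = 130321/4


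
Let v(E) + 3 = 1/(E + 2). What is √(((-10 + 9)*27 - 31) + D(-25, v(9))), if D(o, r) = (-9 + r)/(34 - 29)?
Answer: 9*I*√2255/55 ≈ 7.7706*I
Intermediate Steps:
v(E) = -3 + 1/(2 + E) (v(E) = -3 + 1/(E + 2) = -3 + 1/(2 + E))
D(o, r) = -9/5 + r/5 (D(o, r) = (-9 + r)/5 = (-9 + r)*(⅕) = -9/5 + r/5)
√(((-10 + 9)*27 - 31) + D(-25, v(9))) = √(((-10 + 9)*27 - 31) + (-9/5 + ((-5 - 3*9)/(2 + 9))/5)) = √((-1*27 - 31) + (-9/5 + ((-5 - 27)/11)/5)) = √((-27 - 31) + (-9/5 + ((1/11)*(-32))/5)) = √(-58 + (-9/5 + (⅕)*(-32/11))) = √(-58 + (-9/5 - 32/55)) = √(-58 - 131/55) = √(-3321/55) = 9*I*√2255/55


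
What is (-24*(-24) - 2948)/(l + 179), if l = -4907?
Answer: 593/1182 ≈ 0.50169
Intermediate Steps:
(-24*(-24) - 2948)/(l + 179) = (-24*(-24) - 2948)/(-4907 + 179) = (576 - 2948)/(-4728) = -2372*(-1/4728) = 593/1182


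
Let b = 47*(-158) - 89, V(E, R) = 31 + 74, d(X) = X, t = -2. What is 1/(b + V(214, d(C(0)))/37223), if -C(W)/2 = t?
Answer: -37223/279730740 ≈ -0.00013307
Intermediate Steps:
C(W) = 4 (C(W) = -2*(-2) = 4)
V(E, R) = 105
b = -7515 (b = -7426 - 89 = -7515)
1/(b + V(214, d(C(0)))/37223) = 1/(-7515 + 105/37223) = 1/(-279730740/37223) = -37223/279730740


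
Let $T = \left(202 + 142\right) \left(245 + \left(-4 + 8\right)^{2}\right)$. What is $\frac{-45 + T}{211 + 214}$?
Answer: $\frac{89739}{425} \approx 211.15$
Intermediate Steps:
$T = 89784$ ($T = 344 \left(245 + 4^{2}\right) = 344 \left(245 + 16\right) = 344 \cdot 261 = 89784$)
$\frac{-45 + T}{211 + 214} = \frac{-45 + 89784}{211 + 214} = \frac{89739}{425}$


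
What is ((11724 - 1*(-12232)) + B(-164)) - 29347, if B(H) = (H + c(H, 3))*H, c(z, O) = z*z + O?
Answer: -4389931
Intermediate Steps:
c(z, O) = O + z² (c(z, O) = z² + O = O + z²)
B(H) = H*(3 + H + H²) (B(H) = (H + (3 + H²))*H = (3 + H + H²)*H = H*(3 + H + H²))
((11724 - 1*(-12232)) + B(-164)) - 29347 = ((11724 - 1*(-12232)) - 164*(3 - 164 + (-164)²)) - 29347 = ((11724 + 12232) - 164*(3 - 164 + 26896)) - 29347 = (23956 - 164*26735) - 29347 = (23956 - 4384540) - 29347 = -4360584 - 29347 = -4389931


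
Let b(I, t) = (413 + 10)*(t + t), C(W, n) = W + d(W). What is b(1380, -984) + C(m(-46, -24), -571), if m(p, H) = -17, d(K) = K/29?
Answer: -24141966/29 ≈ -8.3248e+5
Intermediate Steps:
d(K) = K/29 (d(K) = K*(1/29) = K/29)
C(W, n) = 30*W/29 (C(W, n) = W + W/29 = 30*W/29)
b(I, t) = 846*t (b(I, t) = 423*(2*t) = 846*t)
b(1380, -984) + C(m(-46, -24), -571) = 846*(-984) + (30/29)*(-17) = -832464 - 510/29 = -24141966/29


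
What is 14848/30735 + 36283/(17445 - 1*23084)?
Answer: -1031430133/173314665 ≈ -5.9512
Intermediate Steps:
14848/30735 + 36283/(17445 - 1*23084) = 14848*(1/30735) + 36283/(17445 - 23084) = 14848/30735 + 36283/(-5639) = 14848/30735 + 36283*(-1/5639) = 14848/30735 - 36283/5639 = -1031430133/173314665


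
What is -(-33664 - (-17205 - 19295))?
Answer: -2836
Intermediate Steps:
-(-33664 - (-17205 - 19295)) = -(-33664 - 1*(-36500)) = -(-33664 + 36500) = -1*2836 = -2836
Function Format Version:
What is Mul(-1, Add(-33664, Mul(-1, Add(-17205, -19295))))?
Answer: -2836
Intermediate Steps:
Mul(-1, Add(-33664, Mul(-1, Add(-17205, -19295)))) = Mul(-1, Add(-33664, Mul(-1, -36500))) = Mul(-1, Add(-33664, 36500)) = Mul(-1, 2836) = -2836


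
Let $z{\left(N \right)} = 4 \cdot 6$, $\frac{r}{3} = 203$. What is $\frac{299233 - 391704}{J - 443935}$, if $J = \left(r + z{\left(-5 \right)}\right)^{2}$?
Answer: $\frac{92471}{43246} \approx 2.1383$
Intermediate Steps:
$r = 609$ ($r = 3 \cdot 203 = 609$)
$z{\left(N \right)} = 24$
$J = 400689$ ($J = \left(609 + 24\right)^{2} = 633^{2} = 400689$)
$\frac{299233 - 391704}{J - 443935} = \frac{299233 - 391704}{400689 - 443935} = \frac{299233 - 391704}{-43246} = \left(-92471\right) \left(- \frac{1}{43246}\right) = \frac{92471}{43246}$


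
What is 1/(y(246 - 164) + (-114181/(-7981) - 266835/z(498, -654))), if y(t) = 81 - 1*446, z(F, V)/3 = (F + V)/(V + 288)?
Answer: -207506/43374843729 ≈ -4.7840e-6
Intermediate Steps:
z(F, V) = 3*(F + V)/(288 + V) (z(F, V) = 3*((F + V)/(V + 288)) = 3*((F + V)/(288 + V)) = 3*(F + V)/(288 + V))
y(t) = -365 (y(t) = 81 - 446 = -365)
1/(y(246 - 164) + (-114181/(-7981) - 266835/z(498, -654))) = 1/(-365 + (-114181/(-7981) - 266835*(288 - 654)/(3*(498 - 654)))) = 1/(-365 + (-114181*(-1/7981) - 266835/(3*(-156)/(-366)))) = 1/(-365 + (114181/7981 - 266835/(3*(-1/366)*(-156)))) = 1/(-365 + (114181/7981 - 266835/78/61)) = 1/(-365 + (114181/7981 - 266835*61/78)) = 1/(-365 + (114181/7981 - 5425645/26)) = 1/(-365 - 43299104039/207506) = 1/(-43374843729/207506) = -207506/43374843729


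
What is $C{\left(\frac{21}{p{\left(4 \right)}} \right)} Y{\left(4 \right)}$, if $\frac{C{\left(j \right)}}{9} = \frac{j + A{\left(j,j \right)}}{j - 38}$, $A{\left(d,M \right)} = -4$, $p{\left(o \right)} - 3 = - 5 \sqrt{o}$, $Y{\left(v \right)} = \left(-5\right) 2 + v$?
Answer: $- \frac{378}{41} \approx -9.2195$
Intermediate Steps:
$Y{\left(v \right)} = -10 + v$
$p{\left(o \right)} = 3 - 5 \sqrt{o}$
$C{\left(j \right)} = \frac{9 \left(-4 + j\right)}{-38 + j}$ ($C{\left(j \right)} = 9 \frac{j - 4}{j - 38} = 9 \frac{-4 + j}{-38 + j} = \frac{9 \left(-4 + j\right)}{-38 + j}$)
$C{\left(\frac{21}{p{\left(4 \right)}} \right)} Y{\left(4 \right)} = \frac{9 \left(-4 + \frac{21}{3 - 5 \sqrt{4}}\right)}{-38 + \frac{21}{3 - 5 \sqrt{4}}} \left(-10 + 4\right) = \frac{9 \left(-4 + \frac{21}{3 - 10}\right)}{-38 + \frac{21}{3 - 10}} \left(-6\right) = \frac{9 \left(-4 + \frac{21}{-7}\right)}{-38 + \frac{21}{-7}} \left(-6\right) = \frac{9 \left(-4 + 21 \left(- \frac{1}{7}\right)\right)}{-38 + 21 \left(- \frac{1}{7}\right)} \left(-6\right) = \frac{9 \left(-4 - 3\right)}{-38 - 3} \left(-6\right) = 9 \frac{1}{-41} \left(-7\right) \left(-6\right) = 9 \left(- \frac{1}{41}\right) \left(-7\right) \left(-6\right) = \frac{63}{41} \left(-6\right) = - \frac{378}{41}$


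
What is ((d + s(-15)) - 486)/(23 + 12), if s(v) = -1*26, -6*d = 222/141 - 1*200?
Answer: -9647/705 ≈ -13.684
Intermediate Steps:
d = 4663/141 (d = -(222/141 - 1*200)/6 = -(222*(1/141) - 200)/6 = -(74/47 - 200)/6 = -1/6*(-9326/47) = 4663/141 ≈ 33.071)
s(v) = -26
((d + s(-15)) - 486)/(23 + 12) = ((4663/141 - 26) - 486)/(23 + 12) = (997/141 - 486)/35 = (1/35)*(-67529/141) = -9647/705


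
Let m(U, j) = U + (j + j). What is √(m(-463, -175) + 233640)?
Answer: √232827 ≈ 482.52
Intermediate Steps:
m(U, j) = U + 2*j
√(m(-463, -175) + 233640) = √((-463 + 2*(-175)) + 233640) = √((-463 - 350) + 233640) = √(-813 + 233640) = √232827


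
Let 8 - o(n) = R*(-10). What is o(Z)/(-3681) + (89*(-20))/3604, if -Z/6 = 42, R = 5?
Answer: -1690303/3316581 ≈ -0.50965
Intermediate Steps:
Z = -252 (Z = -6*42 = -252)
o(n) = 58 (o(n) = 8 - 5*(-10) = 8 - 1*(-50) = 8 + 50 = 58)
o(Z)/(-3681) + (89*(-20))/3604 = 58/(-3681) + (89*(-20))/3604 = 58*(-1/3681) - 1780*1/3604 = -58/3681 - 445/901 = -1690303/3316581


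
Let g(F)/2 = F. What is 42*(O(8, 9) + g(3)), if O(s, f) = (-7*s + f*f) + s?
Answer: 1638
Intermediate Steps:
O(s, f) = f² - 6*s (O(s, f) = (-7*s + f²) + s = (f² - 7*s) + s = f² - 6*s)
g(F) = 2*F
42*(O(8, 9) + g(3)) = 42*((9² - 6*8) + 2*3) = 42*((81 - 48) + 6) = 42*(33 + 6) = 42*39 = 1638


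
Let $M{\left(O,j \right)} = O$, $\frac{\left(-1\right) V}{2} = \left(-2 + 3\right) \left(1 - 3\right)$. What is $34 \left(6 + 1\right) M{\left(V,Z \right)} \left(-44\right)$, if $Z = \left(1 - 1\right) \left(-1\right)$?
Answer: $-41888$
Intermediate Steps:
$V = 4$ ($V = - 2 \left(-2 + 3\right) \left(1 - 3\right) = - 2 \cdot 1 \left(-2\right) = \left(-2\right) \left(-2\right) = 4$)
$Z = 0$ ($Z = 0 \left(-1\right) = 0$)
$34 \left(6 + 1\right) M{\left(V,Z \right)} \left(-44\right) = 34 \left(6 + 1\right) 4 \left(-44\right) = 34 \cdot 7 \cdot 4 \left(-44\right) = 34 \cdot 28 \left(-44\right) = 952 \left(-44\right) = -41888$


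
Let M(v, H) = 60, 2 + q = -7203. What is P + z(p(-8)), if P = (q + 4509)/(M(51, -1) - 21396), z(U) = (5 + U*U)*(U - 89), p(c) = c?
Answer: -17849894/2667 ≈ -6692.9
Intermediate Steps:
q = -7205 (q = -2 - 7203 = -7205)
z(U) = (-89 + U)*(5 + U²) (z(U) = (5 + U²)*(-89 + U) = (-89 + U)*(5 + U²))
P = 337/2667 (P = (-7205 + 4509)/(60 - 21396) = -2696/(-21336) = -2696*(-1/21336) = 337/2667 ≈ 0.12636)
P + z(p(-8)) = 337/2667 + (-445 + (-8)³ - 89*(-8)² + 5*(-8)) = 337/2667 + (-445 - 512 - 89*64 - 40) = 337/2667 + (-445 - 512 - 5696 - 40) = 337/2667 - 6693 = -17849894/2667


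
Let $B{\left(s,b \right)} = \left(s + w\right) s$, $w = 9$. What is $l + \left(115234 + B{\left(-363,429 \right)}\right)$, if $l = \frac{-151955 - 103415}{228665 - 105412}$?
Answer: $\frac{30040937838}{123253} \approx 2.4373 \cdot 10^{5}$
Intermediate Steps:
$B{\left(s,b \right)} = s \left(9 + s\right)$ ($B{\left(s,b \right)} = \left(s + 9\right) s = \left(9 + s\right) s = s \left(9 + s\right)$)
$l = - \frac{255370}{123253} \approx -2.0719$
$l + \left(115234 + B{\left(-363,429 \right)}\right) = - \frac{255370}{123253} - \left(-115234 + 363 \left(9 - 363\right)\right) = - \frac{255370}{123253} + \left(115234 - -128502\right) = - \frac{255370}{123253} + \left(115234 + 128502\right) = - \frac{255370}{123253} + 243736 = \frac{30040937838}{123253}$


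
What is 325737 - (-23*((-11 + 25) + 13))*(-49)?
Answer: 295308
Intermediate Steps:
325737 - (-23*((-11 + 25) + 13))*(-49) = 325737 - (-23*(14 + 13))*(-49) = 325737 - (-23*27)*(-49) = 325737 - (-621)*(-49) = 325737 - 1*30429 = 325737 - 30429 = 295308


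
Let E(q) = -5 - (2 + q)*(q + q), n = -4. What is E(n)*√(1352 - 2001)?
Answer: -21*I*√649 ≈ -534.99*I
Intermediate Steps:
E(q) = -5 - 2*q*(2 + q) (E(q) = -5 - (2 + q)*2*q = -5 - 2*q*(2 + q))
E(n)*√(1352 - 2001) = (-5 - 4*(-4) - 2*(-4)²)*√(1352 - 2001) = (-5 + 16 - 2*16)*√(-649) = (-5 + 16 - 32)*(I*√649) = -21*I*√649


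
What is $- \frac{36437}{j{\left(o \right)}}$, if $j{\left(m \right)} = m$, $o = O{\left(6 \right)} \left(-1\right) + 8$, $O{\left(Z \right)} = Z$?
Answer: $- \frac{36437}{2} \approx -18219.0$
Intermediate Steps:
$o = 2$ ($o = 6 \left(-1\right) + 8 = -6 + 8 = 2$)
$- \frac{36437}{j{\left(o \right)}} = - \frac{36437}{2}$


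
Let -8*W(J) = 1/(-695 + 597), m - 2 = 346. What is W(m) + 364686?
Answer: 285913825/784 ≈ 3.6469e+5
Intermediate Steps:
m = 348 (m = 2 + 346 = 348)
W(J) = 1/784 (W(J) = -1/(8*(-695 + 597)) = -⅛/(-98) = -⅛*(-1/98) = 1/784)
W(m) + 364686 = 1/784 + 364686 = 285913825/784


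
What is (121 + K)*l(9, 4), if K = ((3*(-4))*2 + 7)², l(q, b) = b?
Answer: 1640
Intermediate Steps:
K = 289 (K = (-12*2 + 7)² = (-24 + 7)² = (-17)² = 289)
(121 + K)*l(9, 4) = (121 + 289)*4 = 410*4 = 1640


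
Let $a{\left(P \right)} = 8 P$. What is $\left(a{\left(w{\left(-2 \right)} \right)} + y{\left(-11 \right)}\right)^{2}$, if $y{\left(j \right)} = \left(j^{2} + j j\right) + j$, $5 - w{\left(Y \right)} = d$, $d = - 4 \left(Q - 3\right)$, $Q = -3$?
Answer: $6241$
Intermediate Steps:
$d = 24$ ($d = - 4 \left(-3 - 3\right) = \left(-4\right) \left(-6\right) = 24$)
$w{\left(Y \right)} = -19$ ($w{\left(Y \right)} = 5 - 24 = -19$)
$y{\left(j \right)} = j + 2 j^{2}$ ($y{\left(j \right)} = \left(j^{2} + j^{2}\right) + j = 2 j^{2} + j = j + 2 j^{2}$)
$\left(a{\left(w{\left(-2 \right)} \right)} + y{\left(-11 \right)}\right)^{2} = \left(8 \left(-19\right) - 11 \left(1 + 2 \left(-11\right)\right)\right)^{2} = \left(-152 - 11 \left(1 - 22\right)\right)^{2} = \left(-152 - -231\right)^{2} = \left(-152 + 231\right)^{2} = 79^{2} = 6241$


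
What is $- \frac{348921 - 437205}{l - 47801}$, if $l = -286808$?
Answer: $- \frac{88284}{334609} \approx -0.26384$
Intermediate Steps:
$- \frac{348921 - 437205}{l - 47801} = - \frac{348921 - 437205}{-286808 - 47801} = - \frac{-88284}{-334609} = - \frac{\left(-88284\right) \left(-1\right)}{334609} = \left(-1\right) \frac{88284}{334609} = - \frac{88284}{334609}$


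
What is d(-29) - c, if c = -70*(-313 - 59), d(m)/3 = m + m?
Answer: -26214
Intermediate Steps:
d(m) = 6*m (d(m) = 3*(m + m) = 3*(2*m) = 6*m)
c = 26040 (c = -70*(-372) = 26040)
d(-29) - c = 6*(-29) - 1*26040 = -174 - 26040 = -26214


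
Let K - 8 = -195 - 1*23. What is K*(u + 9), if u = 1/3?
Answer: -1960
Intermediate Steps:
K = -210 (K = 8 + (-195 - 1*23) = 8 + (-195 - 23) = 8 - 218 = -210)
u = ⅓ ≈ 0.33333
K*(u + 9) = -210*(⅓ + 9) = -210*28/3 = -1960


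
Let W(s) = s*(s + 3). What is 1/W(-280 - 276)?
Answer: 1/307468 ≈ 3.2524e-6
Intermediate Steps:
W(s) = s*(3 + s)
1/W(-280 - 276) = 1/((-280 - 276)*(3 + (-280 - 276))) = 1/(-556*(3 - 556)) = 1/(-556*(-553)) = 1/307468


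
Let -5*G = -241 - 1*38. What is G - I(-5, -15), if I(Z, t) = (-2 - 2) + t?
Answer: 374/5 ≈ 74.800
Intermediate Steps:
G = 279/5 (G = -(-241 - 1*38)/5 = -(-241 - 38)/5 = -1/5*(-279) = 279/5 ≈ 55.800)
I(Z, t) = -4 + t
G - I(-5, -15) = 279/5 - (-4 - 15) = 279/5 - 1*(-19) = 279/5 + 19 = 374/5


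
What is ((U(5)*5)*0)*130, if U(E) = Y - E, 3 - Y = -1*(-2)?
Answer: 0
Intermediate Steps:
Y = 1 (Y = 3 - (-1)*(-2) = 3 - 1*2 = 3 - 2 = 1)
U(E) = 1 - E
((U(5)*5)*0)*130 = (((1 - 1*5)*5)*0)*130 = (((1 - 5)*5)*0)*130 = (-4*5*0)*130 = -20*0*130 = 0*130 = 0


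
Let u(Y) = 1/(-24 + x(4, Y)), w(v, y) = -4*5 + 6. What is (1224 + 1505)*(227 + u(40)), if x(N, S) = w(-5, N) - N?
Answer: 26015557/42 ≈ 6.1942e+5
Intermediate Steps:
w(v, y) = -14 (w(v, y) = -20 + 6 = -14)
x(N, S) = -14 - N
u(Y) = -1/42 (u(Y) = 1/(-24 + (-14 - 1*4)) = 1/(-24 + (-14 - 4)) = 1/(-24 - 18) = 1/(-42) = -1/42)
(1224 + 1505)*(227 + u(40)) = (1224 + 1505)*(227 - 1/42) = 2729*(9533/42) = 26015557/42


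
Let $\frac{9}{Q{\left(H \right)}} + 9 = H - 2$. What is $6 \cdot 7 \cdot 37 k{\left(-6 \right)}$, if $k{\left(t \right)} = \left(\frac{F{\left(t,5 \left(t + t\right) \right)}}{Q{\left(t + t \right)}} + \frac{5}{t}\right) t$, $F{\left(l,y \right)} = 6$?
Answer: $150738$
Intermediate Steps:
$Q{\left(H \right)} = \frac{9}{-11 + H}$ ($Q{\left(H \right)} = \frac{9}{-9 + \left(H - 2\right)} = \frac{9}{-9 + \left(-2 + H\right)} = \frac{9}{-11 + H}$)
$k{\left(t \right)} = t \left(- \frac{22}{3} + \frac{5}{t} + \frac{4 t}{3}\right)$ ($k{\left(t \right)} = \left(\frac{6}{9 \frac{1}{-11 + \left(t + t\right)}} + \frac{5}{t}\right) t = \left(\frac{6}{9 \frac{1}{-11 + 2 t}} + \frac{5}{t}\right) t = \left(6 \left(- \frac{11}{9} + \frac{2 t}{9}\right) + \frac{5}{t}\right) t = \left(\left(- \frac{22}{3} + \frac{4 t}{3}\right) + \frac{5}{t}\right) t = \left(- \frac{22}{3} + \frac{5}{t} + \frac{4 t}{3}\right) t = t \left(- \frac{22}{3} + \frac{5}{t} + \frac{4 t}{3}\right)$)
$6 \cdot 7 \cdot 37 k{\left(-6 \right)} = 6 \cdot 7 \cdot 37 \left(5 + \frac{2}{3} \left(-6\right) \left(-11 + 2 \left(-6\right)\right)\right) = 42 \cdot 37 \left(5 + \frac{2}{3} \left(-6\right) \left(-11 - 12\right)\right) = 1554 \left(5 + \frac{2}{3} \left(-6\right) \left(-23\right)\right) = 1554 \left(5 + 92\right) = 1554 \cdot 97 = 150738$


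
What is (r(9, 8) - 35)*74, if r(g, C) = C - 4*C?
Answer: -4366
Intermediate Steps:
r(g, C) = -3*C
(r(9, 8) - 35)*74 = (-3*8 - 35)*74 = (-24 - 35)*74 = -59*74 = -4366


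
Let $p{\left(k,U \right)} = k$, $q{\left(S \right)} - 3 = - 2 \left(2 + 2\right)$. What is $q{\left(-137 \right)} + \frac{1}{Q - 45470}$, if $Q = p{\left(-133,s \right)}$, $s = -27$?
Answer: $- \frac{228016}{45603} \approx -5.0$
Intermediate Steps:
$q{\left(S \right)} = -5$ ($q{\left(S \right)} = 3 - 2 \left(2 + 2\right) = 3 - 8 = -5$)
$Q = -133$
$q{\left(-137 \right)} + \frac{1}{Q - 45470} = -5 + \frac{1}{-133 - 45470} = -5 + \frac{1}{-45603} = -5 - \frac{1}{45603} = - \frac{228016}{45603}$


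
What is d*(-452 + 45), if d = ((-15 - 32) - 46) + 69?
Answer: 9768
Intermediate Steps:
d = -24 (d = (-47 - 46) + 69 = -93 + 69 = -24)
d*(-452 + 45) = -24*(-452 + 45) = -24*(-407) = 9768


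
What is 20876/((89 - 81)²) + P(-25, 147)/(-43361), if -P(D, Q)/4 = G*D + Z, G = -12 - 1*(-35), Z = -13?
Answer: 226263427/693776 ≈ 326.13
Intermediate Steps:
G = 23 (G = -12 + 35 = 23)
P(D, Q) = 52 - 92*D (P(D, Q) = -4*(23*D - 13) = -4*(-13 + 23*D) = 52 - 92*D)
20876/((89 - 81)²) + P(-25, 147)/(-43361) = 20876/((89 - 81)²) + (52 - 92*(-25))/(-43361) = 20876/(8²) + (52 + 2300)*(-1/43361) = 20876/64 + 2352*(-1/43361) = 20876*(1/64) - 2352/43361 = 5219/16 - 2352/43361 = 226263427/693776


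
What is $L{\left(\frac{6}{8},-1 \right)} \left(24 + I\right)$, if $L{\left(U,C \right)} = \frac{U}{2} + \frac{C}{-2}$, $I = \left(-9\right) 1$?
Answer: $\frac{105}{8} \approx 13.125$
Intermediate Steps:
$I = -9$
$L{\left(U,C \right)} = \frac{U}{2} - \frac{C}{2}$ ($L{\left(U,C \right)} = U \frac{1}{2} + C \left(- \frac{1}{2}\right) = \frac{U}{2} - \frac{C}{2}$)
$L{\left(\frac{6}{8},-1 \right)} \left(24 + I\right) = \left(\frac{6 \cdot \frac{1}{8}}{2} - - \frac{1}{2}\right) \left(24 - 9\right) = \left(\frac{6 \cdot \frac{1}{8}}{2} + \frac{1}{2}\right) 15 = \left(\frac{1}{2} \cdot \frac{3}{4} + \frac{1}{2}\right) 15 = \left(\frac{3}{8} + \frac{1}{2}\right) 15 = \frac{7}{8} \cdot 15 = \frac{105}{8}$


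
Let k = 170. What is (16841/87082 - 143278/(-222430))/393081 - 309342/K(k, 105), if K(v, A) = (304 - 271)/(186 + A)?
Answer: -3461549104210295495269/1268973516795010 ≈ -2.7278e+6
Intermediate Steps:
K(v, A) = 33/(186 + A)
(16841/87082 - 143278/(-222430))/393081 - 309342/K(k, 105) = (16841/87082 - 143278/(-222430))/393081 - 309342/(33/(186 + 105)) = (16841*(1/87082) - 143278*(-1/222430))*(1/393081) - 309342/(33/291) = (16841/87082 + 71639/111215)*(1/393081) - 309342/(33*(1/291)) = (8111439213/9684824630)*(1/393081) - 309342/11/97 = 2703813071/1268973516795010 - 309342*97/11 = 2703813071/1268973516795010 - 2727834 = -3461549104210295495269/1268973516795010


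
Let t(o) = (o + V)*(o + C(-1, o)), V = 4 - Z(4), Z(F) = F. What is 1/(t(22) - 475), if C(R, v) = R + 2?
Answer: 1/31 ≈ 0.032258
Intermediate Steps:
C(R, v) = 2 + R
V = 0 (V = 4 - 1*4 = 4 - 4 = 0)
t(o) = o*(1 + o) (t(o) = (o + 0)*(o + (2 - 1)) = o*(o + 1) = o*(1 + o))
1/(t(22) - 475) = 1/(22*(1 + 22) - 475) = 1/(22*23 - 475) = 1/(506 - 475) = 1/31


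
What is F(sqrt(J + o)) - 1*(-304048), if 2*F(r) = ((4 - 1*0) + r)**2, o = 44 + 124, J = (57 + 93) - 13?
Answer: 608417/2 + 4*sqrt(305) ≈ 3.0428e+5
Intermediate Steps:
J = 137 (J = 150 - 13 = 137)
o = 168
F(r) = (4 + r)**2/2 (F(r) = ((4 - 1*0) + r)**2/2 = ((4 + 0) + r)**2/2 = (4 + r)**2/2)
F(sqrt(J + o)) - 1*(-304048) = (4 + sqrt(137 + 168))**2/2 - 1*(-304048) = (4 + sqrt(305))**2/2 + 304048 = 304048 + (4 + sqrt(305))**2/2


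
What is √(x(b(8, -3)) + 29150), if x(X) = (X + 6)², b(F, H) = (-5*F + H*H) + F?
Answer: 3*√3271 ≈ 171.58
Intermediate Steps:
b(F, H) = H² - 4*F (b(F, H) = (-5*F + H²) + F = (H² - 5*F) + F = H² - 4*F)
x(X) = (6 + X)²
√(x(b(8, -3)) + 29150) = √((6 + ((-3)² - 4*8))² + 29150) = √((6 + (9 - 32))² + 29150) = √((6 - 23)² + 29150) = √((-17)² + 29150) = √(289 + 29150) = √29439 = 3*√3271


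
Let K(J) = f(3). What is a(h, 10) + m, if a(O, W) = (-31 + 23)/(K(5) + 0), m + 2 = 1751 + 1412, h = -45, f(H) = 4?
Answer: 3159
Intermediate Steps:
K(J) = 4
m = 3161 (m = -2 + (1751 + 1412) = -2 + 3163 = 3161)
a(O, W) = -2 (a(O, W) = (-31 + 23)/(4 + 0) = -8/4 = -8*¼ = -2)
a(h, 10) + m = -2 + 3161 = 3159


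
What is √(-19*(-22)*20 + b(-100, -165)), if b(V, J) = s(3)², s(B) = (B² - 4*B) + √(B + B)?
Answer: √(8375 - 6*√6) ≈ 91.435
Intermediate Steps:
s(B) = B² - 4*B + √2*√B (s(B) = (B² - 4*B) + √(2*B) = (B² - 4*B) + √2*√B = B² - 4*B + √2*√B)
b(V, J) = (-3 + √6)² (b(V, J) = (3² - 4*3 + √2*√3)² = (9 - 12 + √6)² = (-3 + √6)²)
√(-19*(-22)*20 + b(-100, -165)) = √(-19*(-22)*20 + (3 - √6)²) = √(418*20 + (3 - √6)²) = √(8360 + (3 - √6)²)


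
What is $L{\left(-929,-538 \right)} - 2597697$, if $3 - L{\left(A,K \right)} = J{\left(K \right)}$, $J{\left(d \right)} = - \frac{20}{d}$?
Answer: $- \frac{698779696}{269} \approx -2.5977 \cdot 10^{6}$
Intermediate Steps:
$L{\left(A,K \right)} = 3 + \frac{20}{K}$ ($L{\left(A,K \right)} = 3 - - \frac{20}{K} = 3 + \frac{20}{K}$)
$L{\left(-929,-538 \right)} - 2597697 = \left(3 + \frac{20}{-538}\right) - 2597697 = \left(3 + 20 \left(- \frac{1}{538}\right)\right) - 2597697 = \left(3 - \frac{10}{269}\right) - 2597697 = \frac{797}{269} - 2597697 = - \frac{698779696}{269}$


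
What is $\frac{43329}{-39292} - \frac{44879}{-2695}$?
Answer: $\frac{149692183}{9626540} \approx 15.55$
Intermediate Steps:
$\frac{43329}{-39292} - \frac{44879}{-2695} = 43329 \left(- \frac{1}{39292}\right) - - \frac{44879}{2695} = - \frac{3939}{3572} + \frac{44879}{2695} = \frac{149692183}{9626540}$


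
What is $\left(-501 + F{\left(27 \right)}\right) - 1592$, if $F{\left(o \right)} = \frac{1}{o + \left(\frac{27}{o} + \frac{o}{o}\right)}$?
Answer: $- \frac{60696}{29} \approx -2093.0$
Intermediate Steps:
$F{\left(o \right)} = \frac{1}{1 + o + \frac{27}{o}}$ ($F{\left(o \right)} = \frac{1}{o + \left(\frac{27}{o} + 1\right)} = \frac{1}{o + \left(1 + \frac{27}{o}\right)} = \frac{1}{1 + o + \frac{27}{o}}$)
$\left(-501 + F{\left(27 \right)}\right) - 1592 = \left(-501 + \frac{27}{27 + 27 + 27^{2}}\right) - 1592 = \left(-501 + \frac{27}{27 + 27 + 729}\right) - 1592 = \left(-501 + \frac{27}{783}\right) - 1592 = \left(-501 + 27 \cdot \frac{1}{783}\right) - 1592 = \left(-501 + \frac{1}{29}\right) - 1592 = - \frac{14528}{29} - 1592 = - \frac{60696}{29}$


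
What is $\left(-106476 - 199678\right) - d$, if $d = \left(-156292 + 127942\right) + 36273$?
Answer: $-314077$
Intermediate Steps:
$d = 7923$ ($d = -28350 + 36273 = 7923$)
$\left(-106476 - 199678\right) - d = \left(-106476 - 199678\right) - 7923 = -306154 - 7923 = -314077$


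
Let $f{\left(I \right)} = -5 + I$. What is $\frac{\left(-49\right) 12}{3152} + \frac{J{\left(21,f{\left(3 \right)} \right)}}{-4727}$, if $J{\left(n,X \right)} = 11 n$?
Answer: $- \frac{876897}{3724876} \approx -0.23542$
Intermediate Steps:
$\frac{\left(-49\right) 12}{3152} + \frac{J{\left(21,f{\left(3 \right)} \right)}}{-4727} = \frac{\left(-49\right) 12}{3152} + \frac{11 \cdot 21}{-4727} = \left(-588\right) \frac{1}{3152} + 231 \left(- \frac{1}{4727}\right) = - \frac{147}{788} - \frac{231}{4727} = - \frac{876897}{3724876}$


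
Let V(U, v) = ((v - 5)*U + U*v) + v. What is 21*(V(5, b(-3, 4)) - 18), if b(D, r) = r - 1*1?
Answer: -210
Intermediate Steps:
b(D, r) = -1 + r (b(D, r) = r - 1 = -1 + r)
V(U, v) = v + U*v + U*(-5 + v) (V(U, v) = ((-5 + v)*U + U*v) + v = (U*(-5 + v) + U*v) + v = (U*v + U*(-5 + v)) + v = v + U*v + U*(-5 + v))
21*(V(5, b(-3, 4)) - 18) = 21*(((-1 + 4) - 5*5 + 2*5*(-1 + 4)) - 18) = 21*((3 - 25 + 2*5*3) - 18) = 21*((3 - 25 + 30) - 18) = 21*(8 - 18) = 21*(-10) = -210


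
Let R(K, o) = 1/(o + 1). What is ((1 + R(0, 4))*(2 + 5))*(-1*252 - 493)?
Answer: -6258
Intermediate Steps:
R(K, o) = 1/(1 + o)
((1 + R(0, 4))*(2 + 5))*(-1*252 - 493) = ((1 + 1/(1 + 4))*(2 + 5))*(-1*252 - 493) = ((1 + 1/5)*7)*(-252 - 493) = ((1 + ⅕)*7)*(-745) = ((6/5)*7)*(-745) = (42/5)*(-745) = -6258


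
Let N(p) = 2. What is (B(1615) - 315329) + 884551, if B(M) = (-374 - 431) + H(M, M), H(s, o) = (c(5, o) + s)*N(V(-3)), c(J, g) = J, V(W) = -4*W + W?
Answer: 571657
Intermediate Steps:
V(W) = -3*W
H(s, o) = 10 + 2*s (H(s, o) = (5 + s)*2 = 10 + 2*s)
B(M) = -795 + 2*M (B(M) = (-374 - 431) + (10 + 2*M) = -805 + (10 + 2*M) = -795 + 2*M)
(B(1615) - 315329) + 884551 = ((-795 + 2*1615) - 315329) + 884551 = ((-795 + 3230) - 315329) + 884551 = (2435 - 315329) + 884551 = -312894 + 884551 = 571657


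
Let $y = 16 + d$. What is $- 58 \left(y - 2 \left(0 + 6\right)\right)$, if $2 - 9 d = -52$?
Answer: $-580$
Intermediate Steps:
$d = 6$ ($d = \frac{2}{9} - - \frac{52}{9} = \frac{2}{9} + \frac{52}{9} = 6$)
$y = 22$ ($y = 16 + 6 = 22$)
$- 58 \left(y - 2 \left(0 + 6\right)\right) = - 58 \left(22 - 2 \left(0 + 6\right)\right) = - 58 \left(22 - 12\right) = \left(-58\right) 10 = -580$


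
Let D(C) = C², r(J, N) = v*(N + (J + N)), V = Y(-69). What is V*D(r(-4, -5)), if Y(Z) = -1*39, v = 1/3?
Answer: -2548/3 ≈ -849.33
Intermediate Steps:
v = ⅓ ≈ 0.33333
Y(Z) = -39
V = -39
r(J, N) = J/3 + 2*N/3 (r(J, N) = (N + (J + N))/3 = (J + 2*N)/3 = J/3 + 2*N/3)
V*D(r(-4, -5)) = -39*((⅓)*(-4) + (⅔)*(-5))² = -39*(-4/3 - 10/3)² = -39*(-14/3)² = -39*196/9 = -2548/3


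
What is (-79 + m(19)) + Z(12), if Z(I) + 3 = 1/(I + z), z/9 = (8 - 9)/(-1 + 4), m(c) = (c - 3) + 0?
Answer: -593/9 ≈ -65.889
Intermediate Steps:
m(c) = -3 + c (m(c) = (-3 + c) + 0 = -3 + c)
z = -3 (z = 9*((8 - 9)/(-1 + 4)) = 9*(-1/3) = 9*(-1*⅓) = 9*(-⅓) = -3)
Z(I) = -3 + 1/(-3 + I) (Z(I) = -3 + 1/(I - 3) = -3 + 1/(-3 + I))
(-79 + m(19)) + Z(12) = (-79 + (-3 + 19)) + (10 - 3*12)/(-3 + 12) = (-79 + 16) + (10 - 36)/9 = -63 + (⅑)*(-26) = -63 - 26/9 = -593/9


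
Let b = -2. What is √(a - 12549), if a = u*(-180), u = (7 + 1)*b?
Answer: I*√9669 ≈ 98.331*I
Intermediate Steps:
u = -16 (u = (7 + 1)*(-2) = 8*(-2) = -16)
a = 2880 (a = -16*(-180) = 2880)
√(a - 12549) = √(2880 - 12549) = √(-9669) = I*√9669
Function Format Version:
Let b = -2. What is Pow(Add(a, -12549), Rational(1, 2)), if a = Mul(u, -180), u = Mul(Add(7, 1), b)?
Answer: Mul(I, Pow(9669, Rational(1, 2))) ≈ Mul(98.331, I)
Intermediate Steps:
u = -16 (u = Mul(Add(7, 1), -2) = Mul(8, -2) = -16)
a = 2880 (a = Mul(-16, -180) = 2880)
Pow(Add(a, -12549), Rational(1, 2)) = Pow(Add(2880, -12549), Rational(1, 2)) = Pow(-9669, Rational(1, 2)) = Mul(I, Pow(9669, Rational(1, 2)))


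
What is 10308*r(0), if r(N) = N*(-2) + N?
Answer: 0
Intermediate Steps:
r(N) = -N (r(N) = -2*N + N = -N)
10308*r(0) = 10308*(-1*0) = 10308*0 = 0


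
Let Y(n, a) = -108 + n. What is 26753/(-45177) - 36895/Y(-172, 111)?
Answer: 331862915/2529912 ≈ 131.18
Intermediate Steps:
26753/(-45177) - 36895/Y(-172, 111) = 26753/(-45177) - 36895/(-108 - 172) = 26753*(-1/45177) - 36895/(-280) = -26753/45177 - 36895*(-1/280) = -26753/45177 + 7379/56 = 331862915/2529912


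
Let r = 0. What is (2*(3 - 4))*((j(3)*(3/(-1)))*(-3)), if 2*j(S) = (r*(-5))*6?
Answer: 0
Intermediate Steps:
j(S) = 0 (j(S) = ((0*(-5))*6)/2 = (0*6)/2 = (½)*0 = 0)
(2*(3 - 4))*((j(3)*(3/(-1)))*(-3)) = (2*(3 - 4))*((0*(3/(-1)))*(-3)) = (2*(-1))*((0*(3*(-1)))*(-3)) = -2*0*(-3)*(-3) = -0*(-3) = -2*0 = 0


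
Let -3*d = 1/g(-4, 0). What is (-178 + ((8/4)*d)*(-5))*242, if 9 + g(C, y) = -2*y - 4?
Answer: -1682384/39 ≈ -43138.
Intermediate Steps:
g(C, y) = -13 - 2*y (g(C, y) = -9 + (-2*y - 4) = -9 + (-4 - 2*y) = -13 - 2*y)
d = 1/39 (d = -1/(3*(-13 - 2*0)) = -1/(3*(-13 + 0)) = -1/3/(-13) = -1/3*(-1/13) = 1/39 ≈ 0.025641)
(-178 + ((8/4)*d)*(-5))*242 = (-178 + ((8/4)*(1/39))*(-5))*242 = (-178 + ((8*(1/4))*(1/39))*(-5))*242 = (-178 + (2*(1/39))*(-5))*242 = (-178 + (2/39)*(-5))*242 = (-178 - 10/39)*242 = -6952/39*242 = -1682384/39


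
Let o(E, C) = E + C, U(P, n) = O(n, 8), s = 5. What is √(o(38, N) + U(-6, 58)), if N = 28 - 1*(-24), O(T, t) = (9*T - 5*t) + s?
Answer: √577 ≈ 24.021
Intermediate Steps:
O(T, t) = 5 - 5*t + 9*T (O(T, t) = (9*T - 5*t) + 5 = (-5*t + 9*T) + 5 = 5 - 5*t + 9*T)
N = 52 (N = 28 + 24 = 52)
U(P, n) = -35 + 9*n (U(P, n) = 5 - 5*8 + 9*n = 5 - 40 + 9*n = -35 + 9*n)
o(E, C) = C + E
√(o(38, N) + U(-6, 58)) = √((52 + 38) + (-35 + 9*58)) = √(90 + (-35 + 522)) = √(90 + 487) = √577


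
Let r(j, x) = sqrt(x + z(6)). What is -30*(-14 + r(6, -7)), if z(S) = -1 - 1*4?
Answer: 420 - 60*I*sqrt(3) ≈ 420.0 - 103.92*I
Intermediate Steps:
z(S) = -5 (z(S) = -1 - 4 = -5)
r(j, x) = sqrt(-5 + x) (r(j, x) = sqrt(x - 5) = sqrt(-5 + x))
-30*(-14 + r(6, -7)) = -30*(-14 + sqrt(-5 - 7)) = -30*(-14 + sqrt(-12)) = -30*(-14 + 2*I*sqrt(3)) = 420 - 60*I*sqrt(3)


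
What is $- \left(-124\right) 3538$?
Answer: $438712$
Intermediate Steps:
$- \left(-124\right) 3538 = \left(-1\right) \left(-438712\right) = 438712$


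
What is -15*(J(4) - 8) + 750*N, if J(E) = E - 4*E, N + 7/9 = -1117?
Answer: -2514100/3 ≈ -8.3803e+5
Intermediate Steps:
N = -10060/9 (N = -7/9 - 1117 = -10060/9 ≈ -1117.8)
J(E) = -3*E
-15*(J(4) - 8) + 750*N = -15*(-3*4 - 8) + 750*(-10060/9) = -15*(-12 - 8) - 2515000/3 = -15*(-20) - 2515000/3 = 300 - 2515000/3 = -2514100/3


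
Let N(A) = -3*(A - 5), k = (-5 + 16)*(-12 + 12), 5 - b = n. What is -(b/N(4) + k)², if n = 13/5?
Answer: -16/25 ≈ -0.64000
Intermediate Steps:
n = 13/5 (n = 13*(⅕) = 13/5 ≈ 2.6000)
b = 12/5 (b = 5 - 1*13/5 = 5 - 13/5 = 12/5 ≈ 2.4000)
k = 0 (k = 11*0 = 0)
N(A) = 15 - 3*A (N(A) = -3*(-5 + A) = 15 - 3*A)
-(b/N(4) + k)² = -(12/(5*(15 - 3*4)) + 0)² = -(12/(5*(15 - 12)) + 0)² = -((12/5)/3 + 0)² = -((12/5)*(⅓) + 0)² = -(⅘ + 0)² = -(⅘)² = -1*16/25 = -16/25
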